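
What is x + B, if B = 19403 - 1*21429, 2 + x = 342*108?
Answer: 34908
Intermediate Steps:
x = 36934 (x = -2 + 342*108 = -2 + 36936 = 36934)
B = -2026 (B = 19403 - 21429 = -2026)
x + B = 36934 - 2026 = 34908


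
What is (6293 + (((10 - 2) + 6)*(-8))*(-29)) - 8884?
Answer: 657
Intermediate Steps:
(6293 + (((10 - 2) + 6)*(-8))*(-29)) - 8884 = (6293 + ((8 + 6)*(-8))*(-29)) - 8884 = (6293 + (14*(-8))*(-29)) - 8884 = (6293 - 112*(-29)) - 8884 = (6293 + 3248) - 8884 = 9541 - 8884 = 657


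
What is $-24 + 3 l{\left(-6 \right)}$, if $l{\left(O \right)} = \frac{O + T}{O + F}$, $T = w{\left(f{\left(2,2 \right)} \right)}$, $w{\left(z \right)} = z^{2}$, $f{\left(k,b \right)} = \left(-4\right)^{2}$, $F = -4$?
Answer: $-99$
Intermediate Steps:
$f{\left(k,b \right)} = 16$
$T = 256$ ($T = 16^{2} = 256$)
$l{\left(O \right)} = \frac{256 + O}{-4 + O}$ ($l{\left(O \right)} = \frac{O + 256}{O - 4} = \frac{256 + O}{-4 + O}$)
$-24 + 3 l{\left(-6 \right)} = -24 + 3 \frac{256 - 6}{-4 - 6} = -24 + 3 \frac{1}{-10} \cdot 250 = -24 + 3 \left(\left(- \frac{1}{10}\right) 250\right) = -24 + 3 \left(-25\right) = -24 - 75 = -99$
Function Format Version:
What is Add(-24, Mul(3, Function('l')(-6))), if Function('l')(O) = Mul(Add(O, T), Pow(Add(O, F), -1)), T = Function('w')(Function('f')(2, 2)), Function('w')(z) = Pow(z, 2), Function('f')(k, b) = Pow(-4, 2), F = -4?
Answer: -99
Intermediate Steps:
Function('f')(k, b) = 16
T = 256 (T = Pow(16, 2) = 256)
Function('l')(O) = Mul(Pow(Add(-4, O), -1), Add(256, O)) (Function('l')(O) = Mul(Add(O, 256), Pow(Add(O, -4), -1)) = Mul(Add(256, O), Pow(Add(-4, O), -1)) = Mul(Pow(Add(-4, O), -1), Add(256, O)))
Add(-24, Mul(3, Function('l')(-6))) = Add(-24, Mul(3, Mul(Pow(Add(-4, -6), -1), Add(256, -6)))) = Add(-24, Mul(3, Mul(Pow(-10, -1), 250))) = Add(-24, Mul(3, Mul(Rational(-1, 10), 250))) = Add(-24, Mul(3, -25)) = Add(-24, -75) = -99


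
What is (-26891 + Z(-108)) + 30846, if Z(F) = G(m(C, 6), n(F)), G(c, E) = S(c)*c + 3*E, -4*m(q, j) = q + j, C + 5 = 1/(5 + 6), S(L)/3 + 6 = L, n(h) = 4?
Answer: 480628/121 ≈ 3972.1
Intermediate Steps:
S(L) = -18 + 3*L
C = -54/11 (C = -5 + 1/(5 + 6) = -5 + 1/11 = -54/11 ≈ -4.9091)
m(q, j) = -j/4 - q/4 (m(q, j) = -(q + j)/4 = -(j + q)/4 = -j/4 - q/4)
G(c, E) = 3*E + c*(-18 + 3*c) (G(c, E) = (-18 + 3*c)*c + 3*E = c*(-18 + 3*c) + 3*E = 3*E + c*(-18 + 3*c))
Z(F) = 2073/121 (Z(F) = 3*4 + 3*(-¼*6 - ¼*(-54/11))*(-6 + (-¼*6 - ¼*(-54/11))) = 12 + 3*(-3/2 + 27/22)*(-6 + (-3/2 + 27/22)) = 12 + 3*(-3/11)*(-6 - 3/11) = 12 + 3*(-3/11)*(-69/11) = 12 + 621/121 = 2073/121)
(-26891 + Z(-108)) + 30846 = (-26891 + 2073/121) + 30846 = -3251738/121 + 30846 = 480628/121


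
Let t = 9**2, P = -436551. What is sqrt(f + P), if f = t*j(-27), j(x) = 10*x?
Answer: I*sqrt(458421) ≈ 677.07*I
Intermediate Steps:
t = 81
f = -21870 (f = 81*(10*(-27)) = 81*(-270) = -21870)
sqrt(f + P) = sqrt(-21870 - 436551) = sqrt(-458421) = I*sqrt(458421)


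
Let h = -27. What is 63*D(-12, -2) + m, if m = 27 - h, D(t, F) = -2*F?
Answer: 306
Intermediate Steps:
m = 54 (m = 27 - 1*(-27) = 27 + 27 = 54)
63*D(-12, -2) + m = 63*(-2*(-2)) + 54 = 63*4 + 54 = 252 + 54 = 306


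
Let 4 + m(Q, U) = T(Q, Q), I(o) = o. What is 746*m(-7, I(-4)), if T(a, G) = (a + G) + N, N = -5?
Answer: -17158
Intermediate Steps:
T(a, G) = -5 + G + a (T(a, G) = (a + G) - 5 = (G + a) - 5 = -5 + G + a)
m(Q, U) = -9 + 2*Q (m(Q, U) = -4 + (-5 + Q + Q) = -4 + (-5 + 2*Q) = -9 + 2*Q)
746*m(-7, I(-4)) = 746*(-9 + 2*(-7)) = 746*(-9 - 14) = 746*(-23) = -17158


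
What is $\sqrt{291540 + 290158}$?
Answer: $13 \sqrt{3442} \approx 762.69$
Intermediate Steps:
$\sqrt{291540 + 290158} = \sqrt{581698} = 13 \sqrt{3442}$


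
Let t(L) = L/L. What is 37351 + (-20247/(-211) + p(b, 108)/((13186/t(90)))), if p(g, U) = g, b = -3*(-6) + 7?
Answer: 104186652563/2782246 ≈ 37447.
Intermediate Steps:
b = 25 (b = 18 + 7 = 25)
t(L) = 1
37351 + (-20247/(-211) + p(b, 108)/((13186/t(90)))) = 37351 + (-20247/(-211) + 25/((13186/1))) = 37351 + (-20247*(-1/211) + 25/((13186*1))) = 37351 + (20247/211 + 25/13186) = 37351 + 266982217/2782246 = 104186652563/2782246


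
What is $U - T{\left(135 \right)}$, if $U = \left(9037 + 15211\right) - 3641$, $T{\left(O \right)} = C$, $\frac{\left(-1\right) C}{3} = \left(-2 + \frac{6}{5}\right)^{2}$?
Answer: $\frac{515223}{25} \approx 20609.0$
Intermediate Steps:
$C = - \frac{48}{25}$ ($C = - 3 \left(-2 + \frac{6}{5}\right)^{2} = - 3 \left(- \frac{4}{5}\right)^{2} = \left(-3\right) \frac{16}{25} = - \frac{48}{25} \approx -1.92$)
$T{\left(O \right)} = - \frac{48}{25}$
$U = 20607$ ($U = 24248 - 3641 = 20607$)
$U - T{\left(135 \right)} = 20607 - - \frac{48}{25} = 20607 + \frac{48}{25} = \frac{515223}{25}$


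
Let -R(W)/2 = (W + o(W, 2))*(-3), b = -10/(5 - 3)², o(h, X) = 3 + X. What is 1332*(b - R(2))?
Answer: -59274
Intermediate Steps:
b = -5/2 (b = -10/(2²) = -10/4 = -10*¼ = -5/2 ≈ -2.5000)
R(W) = 30 + 6*W (R(W) = -2*(W + (3 + 2))*(-3) = -2*(W + 5)*(-3) = -2*(5 + W)*(-3) = -2*(-15 - 3*W) = 30 + 6*W)
1332*(b - R(2)) = 1332*(-5/2 - (30 + 6*2)) = 1332*(-5/2 - (30 + 12)) = 1332*(-5/2 - 1*42) = 1332*(-5/2 - 42) = 1332*(-89/2) = -59274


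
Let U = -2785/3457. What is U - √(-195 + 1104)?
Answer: -2785/3457 - 3*√101 ≈ -30.955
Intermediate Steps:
U = -2785/3457 (U = -2785*1/3457 = -2785/3457 ≈ -0.80561)
U - √(-195 + 1104) = -2785/3457 - √(-195 + 1104) = -2785/3457 - √909 = -2785/3457 - 3*√101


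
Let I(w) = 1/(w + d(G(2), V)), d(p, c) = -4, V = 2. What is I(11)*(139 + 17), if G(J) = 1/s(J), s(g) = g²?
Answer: 156/7 ≈ 22.286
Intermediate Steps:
G(J) = J⁻² (G(J) = 1/(J²) = J⁻²)
I(w) = 1/(-4 + w) (I(w) = 1/(w - 4) = 1/(-4 + w))
I(11)*(139 + 17) = (139 + 17)/(-4 + 11) = 156/7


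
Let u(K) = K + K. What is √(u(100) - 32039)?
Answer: I*√31839 ≈ 178.43*I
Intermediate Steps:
u(K) = 2*K
√(u(100) - 32039) = √(2*100 - 32039) = √(200 - 32039) = √(-31839) = I*√31839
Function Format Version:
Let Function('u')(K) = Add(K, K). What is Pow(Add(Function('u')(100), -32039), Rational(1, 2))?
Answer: Mul(I, Pow(31839, Rational(1, 2))) ≈ Mul(178.43, I)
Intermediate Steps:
Function('u')(K) = Mul(2, K)
Pow(Add(Function('u')(100), -32039), Rational(1, 2)) = Pow(Add(Mul(2, 100), -32039), Rational(1, 2)) = Pow(Add(200, -32039), Rational(1, 2)) = Pow(-31839, Rational(1, 2)) = Mul(I, Pow(31839, Rational(1, 2)))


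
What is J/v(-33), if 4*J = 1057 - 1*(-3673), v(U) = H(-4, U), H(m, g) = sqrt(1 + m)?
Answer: -2365*I*sqrt(3)/6 ≈ -682.72*I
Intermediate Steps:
v(U) = I*sqrt(3) (v(U) = sqrt(1 - 4) = sqrt(-3) = I*sqrt(3))
J = 2365/2 (J = (1057 - 1*(-3673))/4 = (1057 + 3673)/4 = (1/4)*4730 = 2365/2 ≈ 1182.5)
J/v(-33) = 2365/(2*((I*sqrt(3)))) = 2365*(-I*sqrt(3)/3)/2 = -2365*I*sqrt(3)/6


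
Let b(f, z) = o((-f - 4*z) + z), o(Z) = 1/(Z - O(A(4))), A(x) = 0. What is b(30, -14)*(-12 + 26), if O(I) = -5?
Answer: 14/17 ≈ 0.82353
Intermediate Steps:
o(Z) = 1/(5 + Z) (o(Z) = 1/(Z - 1*(-5)) = 1/(Z + 5) = 1/(5 + Z))
b(f, z) = 1/(5 - f - 3*z) (b(f, z) = 1/(5 + ((-f - 4*z) + z)) = 1/(5 + (-f - 3*z)) = 1/(5 - f - 3*z))
b(30, -14)*(-12 + 26) = (-1/(-5 + 30 + 3*(-14)))*(-12 + 26) = -1/(-5 + 30 - 42)*14 = -1/(-17)*14 = -1*(-1/17)*14 = (1/17)*14 = 14/17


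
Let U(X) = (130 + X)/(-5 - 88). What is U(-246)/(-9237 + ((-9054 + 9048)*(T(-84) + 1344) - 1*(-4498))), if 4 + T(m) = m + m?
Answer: -116/1094703 ≈ -0.00010596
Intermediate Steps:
T(m) = -4 + 2*m (T(m) = -4 + (m + m) = -4 + 2*m)
U(X) = -130/93 - X/93 (U(X) = (130 + X)/(-93) = (130 + X)*(-1/93) = -130/93 - X/93)
U(-246)/(-9237 + ((-9054 + 9048)*(T(-84) + 1344) - 1*(-4498))) = (-130/93 - 1/93*(-246))/(-9237 + ((-9054 + 9048)*((-4 + 2*(-84)) + 1344) - 1*(-4498))) = (-130/93 + 82/31)/(-9237 + (-6*((-4 - 168) + 1344) + 4498)) = 116/(93*(-9237 + (-6*(-172 + 1344) + 4498))) = 116/(93*(-9237 + (-6*1172 + 4498))) = 116/(93*(-9237 + (-7032 + 4498))) = 116/(93*(-9237 - 2534)) = (116/93)/(-11771) = (116/93)*(-1/11771) = -116/1094703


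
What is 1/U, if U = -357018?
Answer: -1/357018 ≈ -2.8010e-6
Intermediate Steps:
1/U = 1/(-357018) = -1/357018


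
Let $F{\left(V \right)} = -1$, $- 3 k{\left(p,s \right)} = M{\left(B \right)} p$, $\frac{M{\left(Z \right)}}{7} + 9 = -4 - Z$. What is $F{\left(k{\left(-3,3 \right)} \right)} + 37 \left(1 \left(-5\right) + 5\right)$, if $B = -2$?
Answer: $-1$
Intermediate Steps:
$M{\left(Z \right)} = -91 - 7 Z$ ($M{\left(Z \right)} = -63 + 7 \left(-4 - Z\right) = -63 - \left(28 + 7 Z\right) = -91 - 7 Z$)
$k{\left(p,s \right)} = \frac{77 p}{3}$ ($k{\left(p,s \right)} = - \frac{\left(-91 - -14\right) p}{3} = - \frac{\left(-91 + 14\right) p}{3} = - \frac{\left(-77\right) p}{3} = \frac{77 p}{3}$)
$F{\left(k{\left(-3,3 \right)} \right)} + 37 \left(1 \left(-5\right) + 5\right) = -1 + 37 \left(1 \left(-5\right) + 5\right) = -1 + 37 \left(-5 + 5\right) = -1 + 37 \cdot 0 = -1 + 0 = -1$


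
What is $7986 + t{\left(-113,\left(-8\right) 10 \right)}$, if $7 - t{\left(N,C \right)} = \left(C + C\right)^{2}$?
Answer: $-17607$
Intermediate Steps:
$t{\left(N,C \right)} = 7 - 4 C^{2}$ ($t{\left(N,C \right)} = 7 - \left(C + C\right)^{2} = 7 - \left(2 C\right)^{2} = 7 - 4 C^{2}$)
$7986 + t{\left(-113,\left(-8\right) 10 \right)} = 7986 + \left(7 - 4 \left(\left(-8\right) 10\right)^{2}\right) = 7986 + \left(7 - 4 \left(-80\right)^{2}\right) = 7986 + \left(7 - 25600\right) = 7986 - 25593 = -17607$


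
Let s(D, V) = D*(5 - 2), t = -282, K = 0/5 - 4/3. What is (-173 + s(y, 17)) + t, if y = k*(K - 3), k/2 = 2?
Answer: -507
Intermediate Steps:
k = 4 (k = 2*2 = 4)
K = -4/3 (K = 0*(1/5) - 4*1/3 = 0 - 4/3 = -4/3 ≈ -1.3333)
y = -52/3 (y = 4*(-4/3 - 3) = 4*(-13/3) = -52/3 ≈ -17.333)
s(D, V) = 3*D (s(D, V) = D*3 = 3*D)
(-173 + s(y, 17)) + t = (-173 + 3*(-52/3)) - 282 = (-173 - 52) - 282 = -225 - 282 = -507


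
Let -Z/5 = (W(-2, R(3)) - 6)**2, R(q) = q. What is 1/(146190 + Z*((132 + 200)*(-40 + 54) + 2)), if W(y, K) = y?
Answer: -1/1341810 ≈ -7.4526e-7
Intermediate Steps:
Z = -320 (Z = -5*(-2 - 6)**2 = -5*(-8)**2 = -5*64 = -320)
1/(146190 + Z*((132 + 200)*(-40 + 54) + 2)) = 1/(146190 - 320*((132 + 200)*(-40 + 54) + 2)) = 1/(146190 - 320*(332*14 + 2)) = 1/(146190 - 320*(4648 + 2)) = 1/(146190 - 320*4650) = 1/(146190 - 1488000) = 1/(-1341810) = -1/1341810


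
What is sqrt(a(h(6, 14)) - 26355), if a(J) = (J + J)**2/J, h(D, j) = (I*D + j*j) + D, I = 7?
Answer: I*sqrt(25379) ≈ 159.31*I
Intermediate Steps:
h(D, j) = j**2 + 8*D (h(D, j) = (7*D + j*j) + D = (7*D + j**2) + D = (j**2 + 7*D) + D = j**2 + 8*D)
a(J) = 4*J (a(J) = (2*J)**2/J = (4*J**2)/J = 4*J)
sqrt(a(h(6, 14)) - 26355) = sqrt(4*(14**2 + 8*6) - 26355) = sqrt(4*(196 + 48) - 26355) = sqrt(4*244 - 26355) = sqrt(976 - 26355) = sqrt(-25379) = I*sqrt(25379)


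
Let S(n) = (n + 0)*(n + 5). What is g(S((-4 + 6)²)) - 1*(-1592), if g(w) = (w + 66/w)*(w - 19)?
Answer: 13411/6 ≈ 2235.2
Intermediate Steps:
S(n) = n*(5 + n)
g(w) = (-19 + w)*(w + 66/w) (g(w) = (w + 66/w)*(-19 + w) = (-19 + w)*(w + 66/w))
g(S((-4 + 6)²)) - 1*(-1592) = (66 + ((-4 + 6)²*(5 + (-4 + 6)²))² - 1254*1/((-4 + 6)²*(5 + (-4 + 6)²)) - 19*(-4 + 6)²*(5 + (-4 + 6)²)) - 1*(-1592) = (66 + (2²*(5 + 2²))² - 1254*1/(4*(5 + 2²)) - 19*2²*(5 + 2²)) + 1592 = (66 + (4*(5 + 4))² - 1254*1/(4*(5 + 4)) - 76*(5 + 4)) + 1592 = (66 + (4*9)² - 1254/(4*9) - 76*9) + 1592 = (66 + 36² - 1254/36 - 19*36) + 1592 = (66 + 1296 - 1254*1/36 - 684) + 1592 = (66 + 1296 - 209/6 - 684) + 1592 = 3859/6 + 1592 = 13411/6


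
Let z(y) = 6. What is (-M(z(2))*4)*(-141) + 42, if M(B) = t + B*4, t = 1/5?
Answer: 68454/5 ≈ 13691.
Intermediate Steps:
t = 1/5 (t = 1*(1/5) = 1/5 ≈ 0.20000)
M(B) = 1/5 + 4*B (M(B) = 1/5 + B*4 = 1/5 + 4*B)
(-M(z(2))*4)*(-141) + 42 = (-(1/5 + 4*6)*4)*(-141) + 42 = (-(1/5 + 24)*4)*(-141) + 42 = (-1*121/5*4)*(-141) + 42 = -121/5*4*(-141) + 42 = -484/5*(-141) + 42 = 68244/5 + 42 = 68454/5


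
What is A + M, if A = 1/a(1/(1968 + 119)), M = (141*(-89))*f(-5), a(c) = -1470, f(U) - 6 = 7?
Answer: -239811391/1470 ≈ -1.6314e+5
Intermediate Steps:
f(U) = 13 (f(U) = 6 + 7 = 13)
M = -163137 (M = (141*(-89))*13 = -12549*13 = -163137)
A = -1/1470 (A = 1/(-1470) = -1/1470 ≈ -0.00068027)
A + M = -1/1470 - 163137 = -239811391/1470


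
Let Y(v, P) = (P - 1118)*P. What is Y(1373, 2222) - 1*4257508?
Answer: -1804420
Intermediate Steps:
Y(v, P) = P*(-1118 + P) (Y(v, P) = (-1118 + P)*P = P*(-1118 + P))
Y(1373, 2222) - 1*4257508 = 2222*(-1118 + 2222) - 1*4257508 = 2222*1104 - 4257508 = 2453088 - 4257508 = -1804420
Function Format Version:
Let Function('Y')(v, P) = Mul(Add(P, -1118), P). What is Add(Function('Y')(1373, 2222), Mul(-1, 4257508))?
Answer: -1804420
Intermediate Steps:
Function('Y')(v, P) = Mul(P, Add(-1118, P)) (Function('Y')(v, P) = Mul(Add(-1118, P), P) = Mul(P, Add(-1118, P)))
Add(Function('Y')(1373, 2222), Mul(-1, 4257508)) = Add(Mul(2222, Add(-1118, 2222)), Mul(-1, 4257508)) = Add(Mul(2222, 1104), -4257508) = Add(2453088, -4257508) = -1804420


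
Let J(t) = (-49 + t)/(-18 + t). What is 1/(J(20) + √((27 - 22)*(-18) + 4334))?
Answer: 58/16135 + 8*√1061/16135 ≈ 0.019745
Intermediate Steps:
J(t) = (-49 + t)/(-18 + t)
1/(J(20) + √((27 - 22)*(-18) + 4334)) = 1/((-49 + 20)/(-18 + 20) + √((27 - 22)*(-18) + 4334)) = 1/(-29/2 + √(5*(-18) + 4334)) = 1/((½)*(-29) + √(-90 + 4334)) = 1/(-29/2 + √4244) = 1/(-29/2 + 2*√1061)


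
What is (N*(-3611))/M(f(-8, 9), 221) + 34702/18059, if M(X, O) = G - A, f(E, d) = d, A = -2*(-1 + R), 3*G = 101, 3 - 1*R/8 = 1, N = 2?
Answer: -384638212/3449269 ≈ -111.51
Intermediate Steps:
R = 16 (R = 24 - 8*1 = 24 - 8 = 16)
G = 101/3 (G = (1/3)*101 = 101/3 ≈ 33.667)
A = -30 (A = -2*(-1 + 16) = -2*15 = -30)
M(X, O) = 191/3 (M(X, O) = 101/3 - 1*(-30) = 101/3 + 30 = 191/3)
(N*(-3611))/M(f(-8, 9), 221) + 34702/18059 = (2*(-3611))/(191/3) + 34702/18059 = -7222*3/191 + 34702*(1/18059) = -21666/191 + 34702/18059 = -384638212/3449269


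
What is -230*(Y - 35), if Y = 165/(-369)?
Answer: 1002800/123 ≈ 8152.8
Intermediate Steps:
Y = -55/123 (Y = 165*(-1/369) = -55/123 ≈ -0.44715)
-230*(Y - 35) = -230*(-55/123 - 35) = -230*(-4360/123) = 1002800/123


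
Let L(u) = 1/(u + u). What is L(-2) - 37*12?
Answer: -1777/4 ≈ -444.25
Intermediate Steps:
L(u) = 1/(2*u)
L(-2) - 37*12 = (½)/(-2) - 37*12 = (½)*(-½) - 444 = -¼ - 444 = -1777/4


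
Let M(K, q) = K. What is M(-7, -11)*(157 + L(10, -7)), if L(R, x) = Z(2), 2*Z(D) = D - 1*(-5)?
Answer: -2247/2 ≈ -1123.5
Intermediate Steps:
Z(D) = 5/2 + D/2 (Z(D) = (D - 1*(-5))/2 = (D + 5)/2 = (5 + D)/2 = 5/2 + D/2)
L(R, x) = 7/2 (L(R, x) = 5/2 + (½)*2 = 5/2 + 1 = 7/2)
M(-7, -11)*(157 + L(10, -7)) = -7*(157 + 7/2) = -7*321/2 = -2247/2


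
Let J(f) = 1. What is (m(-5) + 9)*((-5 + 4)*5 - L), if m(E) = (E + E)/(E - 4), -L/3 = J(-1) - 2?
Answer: -728/9 ≈ -80.889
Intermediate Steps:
L = 3 (L = -3*(1 - 2) = -3*(-1) = 3)
m(E) = 2*E/(-4 + E) (m(E) = (2*E)/(-4 + E) = 2*E/(-4 + E))
(m(-5) + 9)*((-5 + 4)*5 - L) = (2*(-5)/(-4 - 5) + 9)*((-5 + 4)*5 - 1*3) = (2*(-5)/(-9) + 9)*(-1*5 - 3) = (2*(-5)*(-1/9) + 9)*(-5 - 3) = (10/9 + 9)*(-8) = (91/9)*(-8) = -728/9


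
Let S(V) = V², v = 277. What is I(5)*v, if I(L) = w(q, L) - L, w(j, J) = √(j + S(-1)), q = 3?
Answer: -831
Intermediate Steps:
w(j, J) = √(1 + j) (w(j, J) = √(j + (-1)²) = √(j + 1) = √(1 + j))
I(L) = 2 - L (I(L) = √(1 + 3) - L = √4 - L = 2 - L)
I(5)*v = (2 - 1*5)*277 = (2 - 5)*277 = -3*277 = -831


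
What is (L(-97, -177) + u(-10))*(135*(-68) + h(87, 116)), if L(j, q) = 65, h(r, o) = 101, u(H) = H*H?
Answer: -1498035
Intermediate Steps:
u(H) = H**2
(L(-97, -177) + u(-10))*(135*(-68) + h(87, 116)) = (65 + (-10)**2)*(135*(-68) + 101) = (65 + 100)*(-9180 + 101) = 165*(-9079) = -1498035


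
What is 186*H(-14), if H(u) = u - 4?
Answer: -3348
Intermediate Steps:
H(u) = -4 + u
186*H(-14) = 186*(-4 - 14) = 186*(-18) = -3348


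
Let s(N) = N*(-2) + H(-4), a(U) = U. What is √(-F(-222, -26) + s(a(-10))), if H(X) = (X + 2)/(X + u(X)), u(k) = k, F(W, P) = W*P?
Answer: I*√23007/2 ≈ 75.84*I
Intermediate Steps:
F(W, P) = P*W
H(X) = (2 + X)/(2*X) (H(X) = (X + 2)/(X + X) = (2 + X)/((2*X)) = (2 + X)*(1/(2*X)) = (2 + X)/(2*X))
s(N) = ¼ - 2*N (s(N) = N*(-2) + (½)*(2 - 4)/(-4) = -2*N + (½)*(-¼)*(-2) = -2*N + ¼ = ¼ - 2*N)
√(-F(-222, -26) + s(a(-10))) = √(-(-26)*(-222) + (¼ - 2*(-10))) = √(-1*5772 + (¼ + 20)) = √(-5772 + 81/4) = √(-23007/4) = I*√23007/2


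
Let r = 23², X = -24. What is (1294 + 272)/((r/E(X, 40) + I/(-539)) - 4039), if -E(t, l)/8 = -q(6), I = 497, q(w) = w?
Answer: -5787936/14890819 ≈ -0.38869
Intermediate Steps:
E(t, l) = 48 (E(t, l) = -(-8)*6 = -8*(-6) = 48)
r = 529
(1294 + 272)/((r/E(X, 40) + I/(-539)) - 4039) = (1294 + 272)/((529/48 + 497/(-539)) - 4039) = 1566/((529*(1/48) + 497*(-1/539)) - 4039) = 1566/((529/48 - 71/77) - 4039) = 1566/(37325/3696 - 4039) = 1566/(-14890819/3696) = 1566*(-3696/14890819) = -5787936/14890819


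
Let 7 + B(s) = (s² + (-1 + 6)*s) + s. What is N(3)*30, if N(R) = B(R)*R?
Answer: 1800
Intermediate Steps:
B(s) = -7 + s² + 6*s (B(s) = -7 + ((s² + (-1 + 6)*s) + s) = -7 + ((s² + 5*s) + s) = -7 + (s² + 6*s) = -7 + s² + 6*s)
N(R) = R*(-7 + R² + 6*R) (N(R) = (-7 + R² + 6*R)*R = R*(-7 + R² + 6*R))
N(3)*30 = (3*(-7 + 3² + 6*3))*30 = (3*(-7 + 9 + 18))*30 = (3*20)*30 = 60*30 = 1800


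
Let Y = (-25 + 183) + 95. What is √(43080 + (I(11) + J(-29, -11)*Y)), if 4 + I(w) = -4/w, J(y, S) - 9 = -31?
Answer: √4538666/11 ≈ 193.67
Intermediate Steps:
J(y, S) = -22 (J(y, S) = 9 - 31 = -22)
Y = 253 (Y = 158 + 95 = 253)
I(w) = -4 - 4/w
√(43080 + (I(11) + J(-29, -11)*Y)) = √(43080 + ((-4 - 4/11) - 22*253)) = √(43080 + ((-4 - 4*1/11) - 5566)) = √(43080 + ((-4 - 4/11) - 5566)) = √(43080 + (-48/11 - 5566)) = √(43080 - 61274/11) = √(412606/11) = √4538666/11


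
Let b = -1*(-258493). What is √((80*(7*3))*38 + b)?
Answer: √322333 ≈ 567.74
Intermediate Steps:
b = 258493
√((80*(7*3))*38 + b) = √((80*(7*3))*38 + 258493) = √((80*21)*38 + 258493) = √(1680*38 + 258493) = √(63840 + 258493) = √322333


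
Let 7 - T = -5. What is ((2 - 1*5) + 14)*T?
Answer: 132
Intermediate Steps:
T = 12 (T = 7 - 1*(-5) = 7 + 5 = 12)
((2 - 1*5) + 14)*T = ((2 - 1*5) + 14)*12 = ((2 - 5) + 14)*12 = (-3 + 14)*12 = 11*12 = 132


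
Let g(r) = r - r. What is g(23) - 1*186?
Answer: -186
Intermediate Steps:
g(r) = 0
g(23) - 1*186 = 0 - 1*186 = 0 - 186 = -186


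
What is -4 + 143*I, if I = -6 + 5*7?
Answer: 4143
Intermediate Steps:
I = 29 (I = -6 + 35 = 29)
-4 + 143*I = -4 + 143*29 = -4 + 4147 = 4143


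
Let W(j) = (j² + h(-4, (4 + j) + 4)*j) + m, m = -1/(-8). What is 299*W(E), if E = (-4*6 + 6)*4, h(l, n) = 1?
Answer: 12228203/8 ≈ 1.5285e+6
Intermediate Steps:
m = ⅛ (m = -1*(-⅛) = ⅛ ≈ 0.12500)
E = -72 (E = (-24 + 6)*4 = -18*4 = -72)
W(j) = ⅛ + j + j² (W(j) = (j² + 1*j) + ⅛ = (j² + j) + ⅛ = (j + j²) + ⅛ = ⅛ + j + j²)
299*W(E) = 299*(⅛ - 72 + (-72)²) = 299*(⅛ - 72 + 5184) = 299*(40897/8) = 12228203/8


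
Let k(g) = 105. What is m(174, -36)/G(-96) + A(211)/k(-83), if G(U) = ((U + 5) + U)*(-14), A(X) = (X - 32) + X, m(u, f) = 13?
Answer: 1391/374 ≈ 3.7192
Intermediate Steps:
A(X) = -32 + 2*X (A(X) = (-32 + X) + X = -32 + 2*X)
G(U) = -70 - 28*U (G(U) = ((5 + U) + U)*(-14) = (5 + 2*U)*(-14) = -70 - 28*U)
m(174, -36)/G(-96) + A(211)/k(-83) = 13/(-70 - 28*(-96)) + (-32 + 2*211)/105 = 13/(-70 + 2688) + (-32 + 422)*(1/105) = 13/2618 + 390*(1/105) = 13*(1/2618) + 26/7 = 13/2618 + 26/7 = 1391/374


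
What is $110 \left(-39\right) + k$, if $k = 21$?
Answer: $-4269$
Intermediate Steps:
$110 \left(-39\right) + k = 110 \left(-39\right) + 21 = -4290 + 21 = -4269$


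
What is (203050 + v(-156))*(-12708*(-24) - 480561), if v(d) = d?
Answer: -35621896686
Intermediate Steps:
(203050 + v(-156))*(-12708*(-24) - 480561) = (203050 - 156)*(-12708*(-24) - 480561) = 202894*(304992 - 480561) = 202894*(-175569) = -35621896686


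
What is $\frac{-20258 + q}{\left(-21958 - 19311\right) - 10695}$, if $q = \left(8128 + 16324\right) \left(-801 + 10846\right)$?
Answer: $- \frac{122800041}{25982} \approx -4726.4$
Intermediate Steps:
$q = 245620340$ ($q = 24452 \cdot 10045 = 245620340$)
$\frac{-20258 + q}{\left(-21958 - 19311\right) - 10695} = \frac{-20258 + 245620340}{\left(-21958 - 19311\right) - 10695} = \frac{245600082}{-41269 - 10695} = \frac{245600082}{-51964} = 245600082 \left(- \frac{1}{51964}\right) = - \frac{122800041}{25982}$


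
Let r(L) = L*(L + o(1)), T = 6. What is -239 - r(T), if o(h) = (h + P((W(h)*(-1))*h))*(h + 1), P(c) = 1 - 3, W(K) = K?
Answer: -263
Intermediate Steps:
P(c) = -2
o(h) = (1 + h)*(-2 + h) (o(h) = (h - 2)*(h + 1) = (-2 + h)*(1 + h) = (1 + h)*(-2 + h))
r(L) = L*(-2 + L) (r(L) = L*(L + (-2 + 1**2 - 1*1)) = L*(L + (-2 + 1 - 1)) = L*(L - 2) = L*(-2 + L))
-239 - r(T) = -239 - 6*(-2 + 6) = -239 - 6*4 = -239 - 1*24 = -239 - 24 = -263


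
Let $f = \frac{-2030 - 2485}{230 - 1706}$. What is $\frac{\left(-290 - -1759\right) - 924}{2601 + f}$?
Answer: $\frac{268140}{1281197} \approx 0.20929$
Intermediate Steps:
$f = \frac{1505}{492}$ ($f = - \frac{4515}{-1476} = \left(-4515\right) \left(- \frac{1}{1476}\right) = \frac{1505}{492} \approx 3.0589$)
$\frac{\left(-290 - -1759\right) - 924}{2601 + f} = \frac{\left(-290 - -1759\right) - 924}{2601 + \frac{1505}{492}} = \frac{\left(-290 + 1759\right) - 924}{\frac{1281197}{492}} = \left(1469 - 924\right) \frac{492}{1281197} = 545 \cdot \frac{492}{1281197} = \frac{268140}{1281197}$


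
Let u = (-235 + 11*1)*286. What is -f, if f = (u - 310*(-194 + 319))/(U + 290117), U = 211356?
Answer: 102814/501473 ≈ 0.20502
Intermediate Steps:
u = -64064 (u = (-235 + 11)*286 = -224*286 = -64064)
f = -102814/501473 (f = (-64064 - 310*(-194 + 319))/(211356 + 290117) = (-64064 - 310*125)/501473 = (-64064 - 38750)*(1/501473) = -102814*1/501473 = -102814/501473 ≈ -0.20502)
-f = -1*(-102814/501473) = 102814/501473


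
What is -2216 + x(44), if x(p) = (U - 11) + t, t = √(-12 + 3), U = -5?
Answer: -2232 + 3*I ≈ -2232.0 + 3.0*I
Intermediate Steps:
t = 3*I (t = √(-9) = 3*I ≈ 3.0*I)
x(p) = -16 + 3*I (x(p) = (-5 - 11) + 3*I = -16 + 3*I)
-2216 + x(44) = -2216 + (-16 + 3*I) = -2232 + 3*I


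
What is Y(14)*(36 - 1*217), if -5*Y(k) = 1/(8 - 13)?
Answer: -181/25 ≈ -7.2400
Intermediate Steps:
Y(k) = 1/25 (Y(k) = -1/(5*(8 - 13)) = -1/5/(-5) = -1/5*(-1/5) = 1/25)
Y(14)*(36 - 1*217) = (36 - 1*217)/25 = (36 - 217)/25 = (1/25)*(-181) = -181/25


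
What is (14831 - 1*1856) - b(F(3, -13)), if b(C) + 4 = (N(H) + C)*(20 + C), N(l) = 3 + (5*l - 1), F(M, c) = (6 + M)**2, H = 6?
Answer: 1566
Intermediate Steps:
N(l) = 2 + 5*l (N(l) = 3 + (-1 + 5*l) = 2 + 5*l)
b(C) = -4 + (20 + C)*(32 + C) (b(C) = -4 + ((2 + 5*6) + C)*(20 + C) = -4 + ((2 + 30) + C)*(20 + C) = -4 + (32 + C)*(20 + C) = -4 + (20 + C)*(32 + C))
(14831 - 1*1856) - b(F(3, -13)) = (14831 - 1*1856) - (636 + ((6 + 3)**2)**2 + 52*(6 + 3)**2) = (14831 - 1856) - (636 + (9**2)**2 + 52*9**2) = 12975 - (636 + 81**2 + 52*81) = 12975 - (636 + 6561 + 4212) = 12975 - 1*11409 = 12975 - 11409 = 1566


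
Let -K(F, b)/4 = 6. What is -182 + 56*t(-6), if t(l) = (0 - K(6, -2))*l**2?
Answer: 48202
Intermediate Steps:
K(F, b) = -24 (K(F, b) = -4*6 = -24)
t(l) = 24*l**2 (t(l) = (0 - 1*(-24))*l**2 = (0 + 24)*l**2 = 24*l**2)
-182 + 56*t(-6) = -182 + 56*(24*(-6)**2) = -182 + 56*(24*36) = -182 + 56*864 = -182 + 48384 = 48202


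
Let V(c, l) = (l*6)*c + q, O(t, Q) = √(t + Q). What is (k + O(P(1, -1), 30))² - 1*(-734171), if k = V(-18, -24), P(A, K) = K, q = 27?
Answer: 7593361 + 5238*√29 ≈ 7.6216e+6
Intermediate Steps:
O(t, Q) = √(Q + t)
V(c, l) = 27 + 6*c*l (V(c, l) = (l*6)*c + 27 = (6*l)*c + 27 = 6*c*l + 27 = 27 + 6*c*l)
k = 2619 (k = 27 + 6*(-18)*(-24) = 27 + 2592 = 2619)
(k + O(P(1, -1), 30))² - 1*(-734171) = (2619 + √(30 - 1))² - 1*(-734171) = (2619 + √29)² + 734171 = 734171 + (2619 + √29)²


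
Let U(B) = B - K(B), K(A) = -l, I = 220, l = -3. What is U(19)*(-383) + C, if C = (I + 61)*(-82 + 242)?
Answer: 38832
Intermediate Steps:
K(A) = 3 (K(A) = -1*(-3) = 3)
U(B) = -3 + B (U(B) = B - 1*3 = B - 3 = -3 + B)
C = 44960 (C = (220 + 61)*(-82 + 242) = 281*160 = 44960)
U(19)*(-383) + C = (-3 + 19)*(-383) + 44960 = 16*(-383) + 44960 = -6128 + 44960 = 38832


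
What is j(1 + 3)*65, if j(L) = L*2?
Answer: 520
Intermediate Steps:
j(L) = 2*L
j(1 + 3)*65 = (2*(1 + 3))*65 = (2*4)*65 = 8*65 = 520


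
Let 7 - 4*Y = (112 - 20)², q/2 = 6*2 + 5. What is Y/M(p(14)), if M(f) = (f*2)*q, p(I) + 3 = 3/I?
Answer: 19733/1768 ≈ 11.161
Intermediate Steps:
q = 34 (q = 2*(6*2 + 5) = 2*(12 + 5) = 2*17 = 34)
Y = -8457/4 (Y = 7/4 - (112 - 20)²/4 = 7/4 - ¼*92² = 7/4 - ¼*8464 = 7/4 - 2116 = -8457/4 ≈ -2114.3)
p(I) = -3 + 3/I
M(f) = 68*f (M(f) = (f*2)*34 = (2*f)*34 = 68*f)
Y/M(p(14)) = -8457*1/(68*(-3 + 3/14))/4 = -8457/(4*(68*(-39/14))) = -8457/(4*(-1326/7)) = -8457/4*(-7/1326) = 19733/1768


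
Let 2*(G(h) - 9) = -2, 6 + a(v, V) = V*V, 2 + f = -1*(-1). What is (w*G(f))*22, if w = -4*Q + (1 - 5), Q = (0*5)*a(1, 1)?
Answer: -704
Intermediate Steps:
f = -1 (f = -2 - 1*(-1) = -2 + 1 = -1)
a(v, V) = -6 + V² (a(v, V) = -6 + V*V = -6 + V²)
Q = 0 (Q = (0*5)*(-6 + 1²) = 0*(-6 + 1) = 0*(-5) = 0)
w = -4 (w = -4*0 + (1 - 5) = 0 - 4 = -4)
G(h) = 8 (G(h) = 9 + (½)*(-2) = 9 - 1 = 8)
(w*G(f))*22 = -4*8*22 = -32*22 = -704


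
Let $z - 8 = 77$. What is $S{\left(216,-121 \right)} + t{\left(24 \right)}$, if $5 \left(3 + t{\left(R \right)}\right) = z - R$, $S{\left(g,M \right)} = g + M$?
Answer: $\frac{521}{5} \approx 104.2$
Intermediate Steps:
$z = 85$ ($z = 8 + 77 = 85$)
$S{\left(g,M \right)} = M + g$
$t{\left(R \right)} = 14 - \frac{R}{5}$ ($t{\left(R \right)} = -3 + \frac{85 - R}{5} = -3 - \left(-17 + \frac{R}{5}\right) = 14 - \frac{R}{5}$)
$S{\left(216,-121 \right)} + t{\left(24 \right)} = \left(-121 + 216\right) + \left(14 - \frac{24}{5}\right) = 95 + \left(14 - \frac{24}{5}\right) = 95 + \frac{46}{5} = \frac{521}{5}$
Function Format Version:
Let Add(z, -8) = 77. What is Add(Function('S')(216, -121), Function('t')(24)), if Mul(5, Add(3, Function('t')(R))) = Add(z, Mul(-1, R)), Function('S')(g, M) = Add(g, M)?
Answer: Rational(521, 5) ≈ 104.20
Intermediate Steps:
z = 85 (z = Add(8, 77) = 85)
Function('S')(g, M) = Add(M, g)
Function('t')(R) = Add(14, Mul(Rational(-1, 5), R)) (Function('t')(R) = Add(-3, Mul(Rational(1, 5), Add(85, Mul(-1, R)))) = Add(-3, Add(17, Mul(Rational(-1, 5), R))) = Add(14, Mul(Rational(-1, 5), R)))
Add(Function('S')(216, -121), Function('t')(24)) = Add(Add(-121, 216), Add(14, Mul(Rational(-1, 5), 24))) = Add(95, Add(14, Rational(-24, 5))) = Add(95, Rational(46, 5)) = Rational(521, 5)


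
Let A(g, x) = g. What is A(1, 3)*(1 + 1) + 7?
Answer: 9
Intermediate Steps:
A(1, 3)*(1 + 1) + 7 = 1*(1 + 1) + 7 = 1*2 + 7 = 2 + 7 = 9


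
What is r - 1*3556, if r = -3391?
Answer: -6947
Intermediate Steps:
r - 1*3556 = -3391 - 1*3556 = -3391 - 3556 = -6947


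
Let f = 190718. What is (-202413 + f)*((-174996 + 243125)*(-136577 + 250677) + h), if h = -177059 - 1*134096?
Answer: -90907664577775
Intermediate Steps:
h = -311155 (h = -177059 - 134096 = -311155)
(-202413 + f)*((-174996 + 243125)*(-136577 + 250677) + h) = (-202413 + 190718)*((-174996 + 243125)*(-136577 + 250677) - 311155) = -11695*(68129*114100 - 311155) = -11695*(7773518900 - 311155) = -11695*7773207745 = -90907664577775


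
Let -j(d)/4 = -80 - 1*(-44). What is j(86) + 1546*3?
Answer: 4782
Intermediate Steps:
j(d) = 144 (j(d) = -4*(-80 - 1*(-44)) = -4*(-80 + 44) = -4*(-36) = 144)
j(86) + 1546*3 = 144 + 1546*3 = 144 + 4638 = 4782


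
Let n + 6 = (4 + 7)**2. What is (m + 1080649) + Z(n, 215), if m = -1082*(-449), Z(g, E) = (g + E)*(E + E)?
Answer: 1708367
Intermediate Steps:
n = 115 (n = -6 + (4 + 7)**2 = -6 + 11**2 = -6 + 121 = 115)
Z(g, E) = 2*E*(E + g) (Z(g, E) = (E + g)*(2*E) = 2*E*(E + g))
m = 485818
(m + 1080649) + Z(n, 215) = (485818 + 1080649) + 2*215*(215 + 115) = 1566467 + 2*215*330 = 1566467 + 141900 = 1708367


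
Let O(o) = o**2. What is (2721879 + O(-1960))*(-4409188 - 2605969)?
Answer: -46043835651203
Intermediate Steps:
(2721879 + O(-1960))*(-4409188 - 2605969) = (2721879 + (-1960)**2)*(-4409188 - 2605969) = (2721879 + 3841600)*(-7015157) = 6563479*(-7015157) = -46043835651203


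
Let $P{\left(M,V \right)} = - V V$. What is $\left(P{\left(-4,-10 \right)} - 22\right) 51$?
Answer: $-6222$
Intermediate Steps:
$P{\left(M,V \right)} = - V^{2}$
$\left(P{\left(-4,-10 \right)} - 22\right) 51 = \left(- \left(-10\right)^{2} - 22\right) 51 = \left(\left(-1\right) 100 - 22\right) 51 = \left(-100 - 22\right) 51 = \left(-122\right) 51 = -6222$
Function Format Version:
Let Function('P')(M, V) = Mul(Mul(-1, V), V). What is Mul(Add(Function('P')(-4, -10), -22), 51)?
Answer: -6222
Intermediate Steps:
Function('P')(M, V) = Mul(-1, Pow(V, 2))
Mul(Add(Function('P')(-4, -10), -22), 51) = Mul(Add(Mul(-1, Pow(-10, 2)), -22), 51) = Mul(Add(Mul(-1, 100), -22), 51) = Mul(Add(-100, -22), 51) = Mul(-122, 51) = -6222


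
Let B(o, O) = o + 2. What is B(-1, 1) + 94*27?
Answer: 2539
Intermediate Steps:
B(o, O) = 2 + o
B(-1, 1) + 94*27 = (2 - 1) + 94*27 = 1 + 2538 = 2539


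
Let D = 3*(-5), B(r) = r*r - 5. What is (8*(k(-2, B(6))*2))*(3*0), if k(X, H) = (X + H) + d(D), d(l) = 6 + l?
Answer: 0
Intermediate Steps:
B(r) = -5 + r**2 (B(r) = r**2 - 5 = -5 + r**2)
D = -15
k(X, H) = -9 + H + X (k(X, H) = (X + H) + (6 - 15) = (H + X) - 9 = -9 + H + X)
(8*(k(-2, B(6))*2))*(3*0) = (8*((-9 + (-5 + 6**2) - 2)*2))*(3*0) = (8*((-9 + (-5 + 36) - 2)*2))*0 = (8*((-9 + 31 - 2)*2))*0 = (8*(20*2))*0 = (8*40)*0 = 320*0 = 0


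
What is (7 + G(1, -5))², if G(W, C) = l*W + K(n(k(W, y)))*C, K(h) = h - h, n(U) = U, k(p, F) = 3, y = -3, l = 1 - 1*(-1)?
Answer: 81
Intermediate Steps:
l = 2 (l = 1 + 1 = 2)
K(h) = 0
G(W, C) = 2*W (G(W, C) = 2*W + 0*C = 2*W + 0 = 2*W)
(7 + G(1, -5))² = (7 + 2*1)² = (7 + 2)² = 9² = 81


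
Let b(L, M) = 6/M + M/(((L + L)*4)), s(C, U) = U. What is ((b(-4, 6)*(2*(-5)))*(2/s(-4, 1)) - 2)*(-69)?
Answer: 5037/4 ≈ 1259.3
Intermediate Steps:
b(L, M) = 6/M + M/(8*L) (b(L, M) = 6/M + M/(((2*L)*4)) = 6/M + M/((8*L)) = 6/M + M*(1/(8*L)) = 6/M + M/(8*L))
((b(-4, 6)*(2*(-5)))*(2/s(-4, 1)) - 2)*(-69) = (((6/6 + (⅛)*6/(-4))*(2*(-5)))*(2/1) - 2)*(-69) = (((6*(⅙) + (⅛)*6*(-¼))*(-10))*(2*1) - 2)*(-69) = (((1 - 3/16)*(-10))*2 - 2)*(-69) = (((13/16)*(-10))*2 - 2)*(-69) = (-65/8*2 - 2)*(-69) = (-65/4 - 2)*(-69) = -73/4*(-69) = 5037/4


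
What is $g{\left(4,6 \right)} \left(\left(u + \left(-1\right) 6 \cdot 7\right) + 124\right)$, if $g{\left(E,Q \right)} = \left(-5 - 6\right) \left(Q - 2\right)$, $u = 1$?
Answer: $-3652$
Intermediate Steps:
$g{\left(E,Q \right)} = 22 - 11 Q$ ($g{\left(E,Q \right)} = - 11 \left(-2 + Q\right) = 22 - 11 Q$)
$g{\left(4,6 \right)} \left(\left(u + \left(-1\right) 6 \cdot 7\right) + 124\right) = \left(22 - 66\right) \left(\left(1 + \left(-1\right) 6 \cdot 7\right) + 124\right) = \left(22 - 66\right) \left(\left(1 - 42\right) + 124\right) = - 44 \left(\left(1 - 42\right) + 124\right) = - 44 \left(-41 + 124\right) = \left(-44\right) 83 = -3652$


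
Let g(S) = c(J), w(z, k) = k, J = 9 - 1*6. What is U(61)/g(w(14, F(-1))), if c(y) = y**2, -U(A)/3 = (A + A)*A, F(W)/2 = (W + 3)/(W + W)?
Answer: -7442/3 ≈ -2480.7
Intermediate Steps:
F(W) = (3 + W)/W (F(W) = 2*((W + 3)/(W + W)) = 2*((3 + W)/((2*W))) = 2*((3 + W)*(1/(2*W))) = 2*((3 + W)/(2*W)) = (3 + W)/W)
J = 3 (J = 9 - 6 = 3)
U(A) = -6*A**2 (U(A) = -3*(A + A)*A = -3*2*A*A = -6*A**2)
g(S) = 9 (g(S) = 3**2 = 9)
U(61)/g(w(14, F(-1))) = -6*61**2/9 = -6*3721*(1/9) = -22326*1/9 = -7442/3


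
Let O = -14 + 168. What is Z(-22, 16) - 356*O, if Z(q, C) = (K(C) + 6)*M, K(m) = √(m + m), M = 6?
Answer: -54788 + 24*√2 ≈ -54754.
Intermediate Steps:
K(m) = √2*√m (K(m) = √(2*m) = √2*√m)
O = 154
Z(q, C) = 36 + 6*√2*√C (Z(q, C) = (√2*√C + 6)*6 = (6 + √2*√C)*6 = 36 + 6*√2*√C)
Z(-22, 16) - 356*O = (36 + 6*√2*√16) - 356*154 = (36 + 6*√2*4) - 54824 = (36 + 24*√2) - 54824 = -54788 + 24*√2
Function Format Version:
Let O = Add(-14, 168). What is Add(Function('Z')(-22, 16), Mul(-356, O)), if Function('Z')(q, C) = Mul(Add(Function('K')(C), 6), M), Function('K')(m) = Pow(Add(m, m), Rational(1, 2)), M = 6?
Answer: Add(-54788, Mul(24, Pow(2, Rational(1, 2)))) ≈ -54754.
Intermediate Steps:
Function('K')(m) = Mul(Pow(2, Rational(1, 2)), Pow(m, Rational(1, 2))) (Function('K')(m) = Pow(Mul(2, m), Rational(1, 2)) = Mul(Pow(2, Rational(1, 2)), Pow(m, Rational(1, 2))))
O = 154
Function('Z')(q, C) = Add(36, Mul(6, Pow(2, Rational(1, 2)), Pow(C, Rational(1, 2)))) (Function('Z')(q, C) = Mul(Add(Mul(Pow(2, Rational(1, 2)), Pow(C, Rational(1, 2))), 6), 6) = Mul(Add(6, Mul(Pow(2, Rational(1, 2)), Pow(C, Rational(1, 2)))), 6) = Add(36, Mul(6, Pow(2, Rational(1, 2)), Pow(C, Rational(1, 2)))))
Add(Function('Z')(-22, 16), Mul(-356, O)) = Add(Add(36, Mul(6, Pow(2, Rational(1, 2)), Pow(16, Rational(1, 2)))), Mul(-356, 154)) = Add(Add(36, Mul(6, Pow(2, Rational(1, 2)), 4)), -54824) = Add(Add(36, Mul(24, Pow(2, Rational(1, 2)))), -54824) = Add(-54788, Mul(24, Pow(2, Rational(1, 2))))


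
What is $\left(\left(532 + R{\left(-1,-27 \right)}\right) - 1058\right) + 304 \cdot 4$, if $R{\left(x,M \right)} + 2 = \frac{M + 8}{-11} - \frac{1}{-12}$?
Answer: $\frac{91055}{132} \approx 689.81$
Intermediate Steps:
$R{\left(x,M \right)} = - \frac{349}{132} - \frac{M}{11}$ ($R{\left(x,M \right)} = -2 + \left(\frac{M + 8}{-11} - \frac{1}{-12}\right) = -2 + \left(\left(8 + M\right) \left(- \frac{1}{11}\right) - - \frac{1}{12}\right) = -2 + \left(\left(- \frac{8}{11} - \frac{M}{11}\right) + \frac{1}{12}\right) = -2 - \left(\frac{85}{132} + \frac{M}{11}\right) = - \frac{349}{132} - \frac{M}{11}$)
$\left(\left(532 + R{\left(-1,-27 \right)}\right) - 1058\right) + 304 \cdot 4 = \left(\left(532 - \frac{25}{132}\right) - 1058\right) + 304 \cdot 4 = \left(\left(532 + \left(- \frac{349}{132} + \frac{27}{11}\right)\right) - 1058\right) + 1216 = \left(\left(532 - \frac{25}{132}\right) - 1058\right) + 1216 = \left(\frac{70199}{132} - 1058\right) + 1216 = - \frac{69457}{132} + 1216 = \frac{91055}{132}$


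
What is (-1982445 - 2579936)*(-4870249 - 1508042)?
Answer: 29100193670871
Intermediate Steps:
(-1982445 - 2579936)*(-4870249 - 1508042) = -4562381*(-6378291) = 29100193670871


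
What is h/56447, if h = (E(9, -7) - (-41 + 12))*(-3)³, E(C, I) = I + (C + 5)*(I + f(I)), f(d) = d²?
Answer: -16470/56447 ≈ -0.29178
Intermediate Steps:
E(C, I) = I + (5 + C)*(I + I²) (E(C, I) = I + (C + 5)*(I + I²) = I + (5 + C)*(I + I²))
h = -16470 (h = (-7*(6 + 9 + 5*(-7) + 9*(-7)) - (-41 + 12))*(-3)³ = (-7*(6 + 9 - 35 - 63) - 1*(-29))*(-27) = (-7*(-83) + 29)*(-27) = (581 + 29)*(-27) = 610*(-27) = -16470)
h/56447 = -16470/56447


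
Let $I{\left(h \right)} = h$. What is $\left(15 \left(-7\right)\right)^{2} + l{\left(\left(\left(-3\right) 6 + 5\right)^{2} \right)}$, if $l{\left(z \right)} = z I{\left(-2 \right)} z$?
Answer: $-46097$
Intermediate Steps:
$l{\left(z \right)} = - 2 z^{2}$ ($l{\left(z \right)} = z \left(-2\right) z = - 2 z z = - 2 z^{2}$)
$\left(15 \left(-7\right)\right)^{2} + l{\left(\left(\left(-3\right) 6 + 5\right)^{2} \right)} = \left(15 \left(-7\right)\right)^{2} - 2 \left(\left(\left(-3\right) 6 + 5\right)^{2}\right)^{2} = \left(-105\right)^{2} - 2 \left(\left(-18 + 5\right)^{2}\right)^{2} = 11025 - 2 \left(\left(-13\right)^{2}\right)^{2} = 11025 - 2 \cdot 169^{2} = 11025 - 57122 = -46097$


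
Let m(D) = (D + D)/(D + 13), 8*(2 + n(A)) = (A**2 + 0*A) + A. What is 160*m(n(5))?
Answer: 2240/59 ≈ 37.966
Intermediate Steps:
n(A) = -2 + A/8 + A**2/8 (n(A) = -2 + ((A**2 + 0*A) + A)/8 = -2 + ((A**2 + 0) + A)/8 = -2 + (A**2 + A)/8 = -2 + (A + A**2)/8 = -2 + (A/8 + A**2/8) = -2 + A/8 + A**2/8)
m(D) = 2*D/(13 + D) (m(D) = (2*D)/(13 + D) = 2*D/(13 + D))
160*m(n(5)) = 160*(2*(-2 + (1/8)*5 + (1/8)*5**2)/(13 + (-2 + (1/8)*5 + (1/8)*5**2))) = 160*(2*(-2 + 5/8 + (1/8)*25)/(13 + (-2 + 5/8 + (1/8)*25))) = 160*(2*(-2 + 5/8 + 25/8)/(13 + (-2 + 5/8 + 25/8))) = 160*(2*(7/4)/(13 + 7/4)) = 160*(2*(7/4)/(59/4)) = 160*(2*(7/4)*(4/59)) = 160*(14/59) = 2240/59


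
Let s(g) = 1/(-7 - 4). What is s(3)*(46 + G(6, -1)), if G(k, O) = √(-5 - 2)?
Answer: -46/11 - I*√7/11 ≈ -4.1818 - 0.24052*I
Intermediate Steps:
s(g) = -1/11 (s(g) = 1/(-11) = -1/11)
G(k, O) = I*√7 (G(k, O) = √(-7) = I*√7)
s(3)*(46 + G(6, -1)) = -(46 + I*√7)/11 = -46/11 - I*√7/11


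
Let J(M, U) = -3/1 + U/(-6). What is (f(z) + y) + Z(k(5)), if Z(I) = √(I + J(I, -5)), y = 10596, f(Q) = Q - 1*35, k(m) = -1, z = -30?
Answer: 10531 + I*√114/6 ≈ 10531.0 + 1.7795*I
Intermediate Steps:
f(Q) = -35 + Q (f(Q) = Q - 35 = -35 + Q)
J(M, U) = -3 - U/6 (J(M, U) = -3*1 + U*(-⅙) = -3 - U/6)
Z(I) = √(-13/6 + I) (Z(I) = √(I + (-3 - ⅙*(-5))) = √(I + (-3 + ⅚)) = √(I - 13/6) = √(-13/6 + I))
(f(z) + y) + Z(k(5)) = ((-35 - 30) + 10596) + √(-78 + 36*(-1))/6 = (-65 + 10596) + √(-78 - 36)/6 = 10531 + √(-114)/6 = 10531 + (I*√114)/6 = 10531 + I*√114/6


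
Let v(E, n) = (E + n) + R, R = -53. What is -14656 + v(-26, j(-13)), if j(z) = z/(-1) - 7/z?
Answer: -191379/13 ≈ -14721.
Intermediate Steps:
j(z) = -z - 7/z (j(z) = z*(-1) - 7/z = -z - 7/z)
v(E, n) = -53 + E + n (v(E, n) = (E + n) - 53 = -53 + E + n)
-14656 + v(-26, j(-13)) = -14656 + (-53 - 26 + (-1*(-13) - 7/(-13))) = -14656 + (-53 - 26 + (13 - 7*(-1/13))) = -14656 + (-53 - 26 + (13 + 7/13)) = -14656 + (-53 - 26 + 176/13) = -14656 - 851/13 = -191379/13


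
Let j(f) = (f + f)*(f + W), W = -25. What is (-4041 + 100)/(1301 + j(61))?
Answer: -3941/5693 ≈ -0.69225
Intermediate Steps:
j(f) = 2*f*(-25 + f) (j(f) = (f + f)*(f - 25) = (2*f)*(-25 + f) = 2*f*(-25 + f))
(-4041 + 100)/(1301 + j(61)) = (-4041 + 100)/(1301 + 2*61*(-25 + 61)) = -3941/(1301 + 2*61*36) = -3941/(1301 + 4392) = -3941/5693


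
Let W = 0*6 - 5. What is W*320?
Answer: -1600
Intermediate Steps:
W = -5 (W = 0 - 5 = -5)
W*320 = -5*320 = -1600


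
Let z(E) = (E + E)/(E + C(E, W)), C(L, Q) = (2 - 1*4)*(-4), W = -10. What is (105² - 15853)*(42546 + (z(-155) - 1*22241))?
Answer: -14412280060/147 ≈ -9.8043e+7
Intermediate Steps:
C(L, Q) = 8 (C(L, Q) = (2 - 4)*(-4) = -2*(-4) = 8)
z(E) = 2*E/(8 + E) (z(E) = (E + E)/(E + 8) = (2*E)/(8 + E) = 2*E/(8 + E))
(105² - 15853)*(42546 + (z(-155) - 1*22241)) = (105² - 15853)*(42546 + (2*(-155)/(8 - 155) - 1*22241)) = (11025 - 15853)*(42546 + (2*(-155)/(-147) - 22241)) = -4828*(42546 + (2*(-155)*(-1/147) - 22241)) = -4828*(42546 + (310/147 - 22241)) = -4828*(42546 - 3269117/147) = -4828*2985145/147 = -14412280060/147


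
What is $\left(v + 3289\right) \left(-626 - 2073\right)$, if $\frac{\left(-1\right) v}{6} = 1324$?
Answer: $12563845$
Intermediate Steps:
$v = -7944$ ($v = \left(-6\right) 1324 = -7944$)
$\left(v + 3289\right) \left(-626 - 2073\right) = \left(-7944 + 3289\right) \left(-626 - 2073\right) = \left(-4655\right) \left(-2699\right) = 12563845$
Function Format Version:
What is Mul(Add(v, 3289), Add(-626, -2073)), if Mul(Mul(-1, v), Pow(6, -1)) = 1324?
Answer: 12563845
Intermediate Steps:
v = -7944 (v = Mul(-6, 1324) = -7944)
Mul(Add(v, 3289), Add(-626, -2073)) = Mul(Add(-7944, 3289), Add(-626, -2073)) = Mul(-4655, -2699) = 12563845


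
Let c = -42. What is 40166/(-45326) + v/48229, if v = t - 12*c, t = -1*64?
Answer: -958611287/1093013827 ≈ -0.87704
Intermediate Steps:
t = -64
v = 440 (v = -64 - 12*(-42) = -64 + 504 = 440)
40166/(-45326) + v/48229 = 40166/(-45326) + 440/48229 = 40166*(-1/45326) + 440*(1/48229) = -20083/22663 + 440/48229 = -958611287/1093013827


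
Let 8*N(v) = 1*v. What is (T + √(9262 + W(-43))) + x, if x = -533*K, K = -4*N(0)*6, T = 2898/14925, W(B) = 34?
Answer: 966/4975 + 4*√581 ≈ 96.610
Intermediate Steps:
T = 966/4975 (T = 2898*(1/14925) = 966/4975 ≈ 0.19417)
N(v) = v/8 (N(v) = (1*v)/8 = v/8)
K = 0 (K = -0/2*6 = -4*0*6 = 0*6 = 0)
x = 0 (x = -533*0 = 0)
(T + √(9262 + W(-43))) + x = (966/4975 + √(9262 + 34)) + 0 = (966/4975 + √9296) + 0 = (966/4975 + 4*√581) + 0 = 966/4975 + 4*√581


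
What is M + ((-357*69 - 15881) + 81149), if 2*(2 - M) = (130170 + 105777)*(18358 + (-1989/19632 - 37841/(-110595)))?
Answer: -1044948538743126451/482489120 ≈ -2.1657e+9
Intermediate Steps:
M = -1044968144688517651/482489120 (M = 2 - (130170 + 105777)*(18358 + (-1989/19632 - 37841/(-110595)))/2 = 2 - 235947*(18358 + (-1989*1/19632 - 37841*(-1/110595)))/2 = 2 - 235947*(18358 + (-663/6544 + 37841/110595))/2 = 2 - 235947*(18358 + 174307019/723733680)/2 = 2 - 235947*13286477204459/(2*723733680) = 2 - 1/2*1044968145653495891/241244560 = 2 - 1044968145653495891/482489120 = -1044968144688517651/482489120 ≈ -2.1658e+9)
M + ((-357*69 - 15881) + 81149) = -1044968144688517651/482489120 + ((-357*69 - 15881) + 81149) = -1044968144688517651/482489120 + ((-24633 - 15881) + 81149) = -1044968144688517651/482489120 + (-40514 + 81149) = -1044968144688517651/482489120 + 40635 = -1044948538743126451/482489120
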